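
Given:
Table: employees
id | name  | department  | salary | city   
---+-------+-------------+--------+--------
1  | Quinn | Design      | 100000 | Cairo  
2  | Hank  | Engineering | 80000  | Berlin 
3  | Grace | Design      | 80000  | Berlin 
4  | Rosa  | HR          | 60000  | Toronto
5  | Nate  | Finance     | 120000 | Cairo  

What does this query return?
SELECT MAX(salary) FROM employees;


Salaries: 100000, 80000, 80000, 60000, 120000
MAX = 120000

120000


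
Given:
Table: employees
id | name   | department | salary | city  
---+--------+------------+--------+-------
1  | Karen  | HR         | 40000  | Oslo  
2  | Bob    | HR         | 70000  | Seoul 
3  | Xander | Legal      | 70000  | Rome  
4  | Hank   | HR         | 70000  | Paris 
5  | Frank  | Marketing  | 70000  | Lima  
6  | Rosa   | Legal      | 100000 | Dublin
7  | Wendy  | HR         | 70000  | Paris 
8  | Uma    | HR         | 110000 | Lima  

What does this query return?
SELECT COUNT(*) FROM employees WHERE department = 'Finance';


Counting rows where department = 'Finance'


0


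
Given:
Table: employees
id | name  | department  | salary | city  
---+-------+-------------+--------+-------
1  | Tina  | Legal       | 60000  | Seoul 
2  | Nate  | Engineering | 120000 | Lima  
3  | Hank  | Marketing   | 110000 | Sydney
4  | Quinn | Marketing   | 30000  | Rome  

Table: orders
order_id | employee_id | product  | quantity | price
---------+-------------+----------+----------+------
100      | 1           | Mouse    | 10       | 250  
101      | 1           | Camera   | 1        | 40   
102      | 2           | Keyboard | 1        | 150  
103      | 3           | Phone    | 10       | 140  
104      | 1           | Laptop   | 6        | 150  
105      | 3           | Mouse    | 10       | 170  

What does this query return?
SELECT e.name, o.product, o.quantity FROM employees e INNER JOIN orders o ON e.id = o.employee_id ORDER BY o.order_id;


Joining employees.id = orders.employee_id:
  employee Tina (id=1) -> order Mouse
  employee Tina (id=1) -> order Camera
  employee Nate (id=2) -> order Keyboard
  employee Hank (id=3) -> order Phone
  employee Tina (id=1) -> order Laptop
  employee Hank (id=3) -> order Mouse


6 rows:
Tina, Mouse, 10
Tina, Camera, 1
Nate, Keyboard, 1
Hank, Phone, 10
Tina, Laptop, 6
Hank, Mouse, 10


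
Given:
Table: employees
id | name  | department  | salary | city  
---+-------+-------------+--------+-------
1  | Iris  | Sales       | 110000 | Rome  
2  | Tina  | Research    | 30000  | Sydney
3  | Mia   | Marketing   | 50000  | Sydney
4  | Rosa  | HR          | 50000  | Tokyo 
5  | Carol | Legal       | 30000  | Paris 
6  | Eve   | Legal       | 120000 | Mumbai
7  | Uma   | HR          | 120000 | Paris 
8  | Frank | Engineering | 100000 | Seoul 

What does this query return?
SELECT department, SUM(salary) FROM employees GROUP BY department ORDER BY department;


Summing salary within each department:
  Engineering: 100000 = 100000
  HR: 50000 + 120000 = 170000
  Legal: 30000 + 120000 = 150000
  Marketing: 50000 = 50000
  Research: 30000 = 30000
  Sales: 110000 = 110000


6 groups:
Engineering, 100000
HR, 170000
Legal, 150000
Marketing, 50000
Research, 30000
Sales, 110000


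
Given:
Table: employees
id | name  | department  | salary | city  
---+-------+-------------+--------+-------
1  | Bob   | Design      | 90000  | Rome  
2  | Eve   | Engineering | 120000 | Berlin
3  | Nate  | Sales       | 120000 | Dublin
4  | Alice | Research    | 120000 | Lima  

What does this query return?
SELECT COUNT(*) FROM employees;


COUNT(*) counts all rows

4


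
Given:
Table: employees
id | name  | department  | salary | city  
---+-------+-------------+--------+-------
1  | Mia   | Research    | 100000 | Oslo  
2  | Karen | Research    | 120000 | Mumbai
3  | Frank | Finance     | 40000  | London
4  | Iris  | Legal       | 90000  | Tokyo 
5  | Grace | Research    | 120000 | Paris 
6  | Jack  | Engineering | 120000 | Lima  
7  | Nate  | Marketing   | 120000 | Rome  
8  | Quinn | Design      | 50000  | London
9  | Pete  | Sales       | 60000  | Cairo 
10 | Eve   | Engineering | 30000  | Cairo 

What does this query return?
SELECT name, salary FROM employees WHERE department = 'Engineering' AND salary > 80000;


Filtering: department = 'Engineering' AND salary > 80000
Matching: 1 rows

1 rows:
Jack, 120000


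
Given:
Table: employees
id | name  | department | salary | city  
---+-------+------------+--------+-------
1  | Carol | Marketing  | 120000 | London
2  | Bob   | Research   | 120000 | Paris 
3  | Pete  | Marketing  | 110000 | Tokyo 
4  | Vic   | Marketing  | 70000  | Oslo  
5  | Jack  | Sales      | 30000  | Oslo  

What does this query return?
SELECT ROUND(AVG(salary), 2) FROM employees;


SUM(salary) = 450000
COUNT = 5
ROUND(AVG, 2) = ROUND(450000 / 5, 2) = 90000.0

90000.0


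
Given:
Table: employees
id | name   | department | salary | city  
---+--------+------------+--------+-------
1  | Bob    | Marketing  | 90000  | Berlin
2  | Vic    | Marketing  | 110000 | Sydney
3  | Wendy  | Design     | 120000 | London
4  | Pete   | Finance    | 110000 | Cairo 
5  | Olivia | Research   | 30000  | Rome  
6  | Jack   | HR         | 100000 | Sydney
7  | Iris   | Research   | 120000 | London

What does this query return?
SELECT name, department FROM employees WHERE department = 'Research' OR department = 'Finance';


Filtering: department = 'Research' OR 'Finance'
Matching: 3 rows

3 rows:
Pete, Finance
Olivia, Research
Iris, Research


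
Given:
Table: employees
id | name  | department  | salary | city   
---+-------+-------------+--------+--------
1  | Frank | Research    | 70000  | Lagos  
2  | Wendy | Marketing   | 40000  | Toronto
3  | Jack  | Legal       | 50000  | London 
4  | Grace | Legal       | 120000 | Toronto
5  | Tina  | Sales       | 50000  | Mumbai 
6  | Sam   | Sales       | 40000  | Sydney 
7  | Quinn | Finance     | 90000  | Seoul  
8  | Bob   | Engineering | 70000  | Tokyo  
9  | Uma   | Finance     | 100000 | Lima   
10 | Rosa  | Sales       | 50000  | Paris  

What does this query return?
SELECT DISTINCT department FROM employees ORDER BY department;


All 'department' values (row order): Research, Marketing, Legal, Legal, Sales, Sales, Finance, Engineering, Finance, Sales
Removing duplicates leaves 6 unique value(s).

6 values:
Engineering
Finance
Legal
Marketing
Research
Sales


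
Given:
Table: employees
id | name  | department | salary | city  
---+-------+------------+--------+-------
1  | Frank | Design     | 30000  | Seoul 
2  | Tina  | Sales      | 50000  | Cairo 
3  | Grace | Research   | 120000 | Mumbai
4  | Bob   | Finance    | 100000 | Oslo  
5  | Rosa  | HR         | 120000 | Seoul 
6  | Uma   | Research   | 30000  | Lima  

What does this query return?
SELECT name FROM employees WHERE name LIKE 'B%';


LIKE 'B%' matches names starting with 'B'
Matching: 1

1 rows:
Bob


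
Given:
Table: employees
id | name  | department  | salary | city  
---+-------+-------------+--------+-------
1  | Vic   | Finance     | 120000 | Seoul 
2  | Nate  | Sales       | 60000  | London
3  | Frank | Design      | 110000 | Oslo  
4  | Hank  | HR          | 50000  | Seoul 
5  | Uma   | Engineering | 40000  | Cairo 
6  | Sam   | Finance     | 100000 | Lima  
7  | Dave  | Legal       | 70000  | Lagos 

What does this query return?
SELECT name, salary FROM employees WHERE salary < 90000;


Filtering: salary < 90000
Matching: 4 rows

4 rows:
Nate, 60000
Hank, 50000
Uma, 40000
Dave, 70000


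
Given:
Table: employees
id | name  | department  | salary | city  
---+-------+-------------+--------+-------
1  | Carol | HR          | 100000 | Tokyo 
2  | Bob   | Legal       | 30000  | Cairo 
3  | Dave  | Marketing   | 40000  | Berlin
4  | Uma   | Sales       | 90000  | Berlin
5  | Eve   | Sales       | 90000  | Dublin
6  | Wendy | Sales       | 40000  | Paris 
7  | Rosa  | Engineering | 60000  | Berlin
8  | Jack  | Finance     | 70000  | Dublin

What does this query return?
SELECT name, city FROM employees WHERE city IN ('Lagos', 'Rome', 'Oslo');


Filtering: city IN ('Lagos', 'Rome', 'Oslo')
Matching: 0 rows

Empty result set (0 rows)


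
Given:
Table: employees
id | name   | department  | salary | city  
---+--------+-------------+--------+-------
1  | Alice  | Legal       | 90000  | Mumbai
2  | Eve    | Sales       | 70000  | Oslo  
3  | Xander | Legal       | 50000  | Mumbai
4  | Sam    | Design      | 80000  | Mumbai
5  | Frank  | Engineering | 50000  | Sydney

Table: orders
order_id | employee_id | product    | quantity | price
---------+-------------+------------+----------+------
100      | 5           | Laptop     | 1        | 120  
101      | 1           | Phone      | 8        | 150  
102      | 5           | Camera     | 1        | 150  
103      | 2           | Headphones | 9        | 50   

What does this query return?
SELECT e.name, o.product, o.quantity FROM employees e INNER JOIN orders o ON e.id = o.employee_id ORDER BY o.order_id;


Joining employees.id = orders.employee_id:
  employee Frank (id=5) -> order Laptop
  employee Alice (id=1) -> order Phone
  employee Frank (id=5) -> order Camera
  employee Eve (id=2) -> order Headphones


4 rows:
Frank, Laptop, 1
Alice, Phone, 8
Frank, Camera, 1
Eve, Headphones, 9


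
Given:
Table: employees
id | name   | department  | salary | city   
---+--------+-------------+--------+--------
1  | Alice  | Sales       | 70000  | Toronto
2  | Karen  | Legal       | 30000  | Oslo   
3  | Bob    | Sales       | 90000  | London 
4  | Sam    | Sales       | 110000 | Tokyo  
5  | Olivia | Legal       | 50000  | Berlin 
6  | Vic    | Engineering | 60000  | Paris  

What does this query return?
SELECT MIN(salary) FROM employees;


Salaries: 70000, 30000, 90000, 110000, 50000, 60000
MIN = 30000

30000


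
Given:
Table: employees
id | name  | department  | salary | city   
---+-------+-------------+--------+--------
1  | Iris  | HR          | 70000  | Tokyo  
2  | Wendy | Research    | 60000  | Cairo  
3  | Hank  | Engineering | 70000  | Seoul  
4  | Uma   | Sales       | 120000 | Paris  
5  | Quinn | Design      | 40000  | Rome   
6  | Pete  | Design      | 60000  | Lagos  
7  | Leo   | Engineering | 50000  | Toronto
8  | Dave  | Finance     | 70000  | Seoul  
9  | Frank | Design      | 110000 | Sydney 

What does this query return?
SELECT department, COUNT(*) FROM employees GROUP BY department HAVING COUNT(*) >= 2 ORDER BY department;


Groups with count >= 2:
  Design: 3 -> PASS
  Engineering: 2 -> PASS
  Finance: 1 -> filtered out
  HR: 1 -> filtered out
  Research: 1 -> filtered out
  Sales: 1 -> filtered out


2 groups:
Design, 3
Engineering, 2


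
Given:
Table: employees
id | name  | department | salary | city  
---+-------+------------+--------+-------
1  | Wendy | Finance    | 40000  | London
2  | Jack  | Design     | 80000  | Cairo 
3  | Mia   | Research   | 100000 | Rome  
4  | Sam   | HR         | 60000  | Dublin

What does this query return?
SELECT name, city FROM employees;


Projecting columns: name, city

4 rows:
Wendy, London
Jack, Cairo
Mia, Rome
Sam, Dublin


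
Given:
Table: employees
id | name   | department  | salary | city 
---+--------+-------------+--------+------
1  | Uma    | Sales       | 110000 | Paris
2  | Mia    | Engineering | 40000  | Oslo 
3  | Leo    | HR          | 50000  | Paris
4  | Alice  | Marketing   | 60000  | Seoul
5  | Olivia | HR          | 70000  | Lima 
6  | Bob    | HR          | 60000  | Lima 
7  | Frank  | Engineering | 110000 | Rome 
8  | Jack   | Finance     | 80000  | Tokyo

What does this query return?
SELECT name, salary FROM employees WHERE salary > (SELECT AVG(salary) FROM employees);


Subquery: AVG(salary) = 72500.0
Filtering: salary > 72500.0
  Uma (110000) -> MATCH
  Frank (110000) -> MATCH
  Jack (80000) -> MATCH


3 rows:
Uma, 110000
Frank, 110000
Jack, 80000


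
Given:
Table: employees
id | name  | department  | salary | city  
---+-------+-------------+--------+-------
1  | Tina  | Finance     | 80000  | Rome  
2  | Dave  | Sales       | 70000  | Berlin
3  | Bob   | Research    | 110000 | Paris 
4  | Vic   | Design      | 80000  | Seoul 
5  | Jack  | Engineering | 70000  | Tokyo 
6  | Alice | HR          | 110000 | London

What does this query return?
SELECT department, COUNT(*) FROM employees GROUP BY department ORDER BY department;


Assigning each row to its department group:
  Tina -> Finance
  Dave -> Sales
  Bob -> Research
  Vic -> Design
  Jack -> Engineering
  Alice -> HR


6 groups:
Design, 1
Engineering, 1
Finance, 1
HR, 1
Research, 1
Sales, 1


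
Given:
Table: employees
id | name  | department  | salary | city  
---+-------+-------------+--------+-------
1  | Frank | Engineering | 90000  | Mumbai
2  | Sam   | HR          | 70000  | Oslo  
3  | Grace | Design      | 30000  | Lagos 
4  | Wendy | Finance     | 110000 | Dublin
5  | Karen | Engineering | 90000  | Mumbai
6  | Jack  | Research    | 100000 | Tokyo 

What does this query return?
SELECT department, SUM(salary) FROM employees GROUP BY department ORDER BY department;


Summing salary within each department:
  Design: 30000 = 30000
  Engineering: 90000 + 90000 = 180000
  Finance: 110000 = 110000
  HR: 70000 = 70000
  Research: 100000 = 100000


5 groups:
Design, 30000
Engineering, 180000
Finance, 110000
HR, 70000
Research, 100000


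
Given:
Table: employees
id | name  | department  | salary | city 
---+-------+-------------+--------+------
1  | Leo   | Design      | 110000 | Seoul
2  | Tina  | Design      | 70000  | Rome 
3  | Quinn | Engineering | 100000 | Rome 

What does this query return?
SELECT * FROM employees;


SELECT * returns all 3 rows with all columns

3 rows:
1, Leo, Design, 110000, Seoul
2, Tina, Design, 70000, Rome
3, Quinn, Engineering, 100000, Rome


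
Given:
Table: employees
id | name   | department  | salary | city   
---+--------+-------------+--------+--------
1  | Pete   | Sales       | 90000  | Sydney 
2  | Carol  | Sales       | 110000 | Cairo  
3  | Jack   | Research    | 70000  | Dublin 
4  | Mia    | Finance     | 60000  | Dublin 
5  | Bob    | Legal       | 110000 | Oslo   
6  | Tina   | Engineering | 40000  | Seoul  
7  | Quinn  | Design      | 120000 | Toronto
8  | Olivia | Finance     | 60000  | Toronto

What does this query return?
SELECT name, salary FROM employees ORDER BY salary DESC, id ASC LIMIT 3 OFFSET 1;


Sort by salary DESC (id ASC tiebreak), then skip 1 and take 3
Rows 2 through 4

3 rows:
Carol, 110000
Bob, 110000
Pete, 90000


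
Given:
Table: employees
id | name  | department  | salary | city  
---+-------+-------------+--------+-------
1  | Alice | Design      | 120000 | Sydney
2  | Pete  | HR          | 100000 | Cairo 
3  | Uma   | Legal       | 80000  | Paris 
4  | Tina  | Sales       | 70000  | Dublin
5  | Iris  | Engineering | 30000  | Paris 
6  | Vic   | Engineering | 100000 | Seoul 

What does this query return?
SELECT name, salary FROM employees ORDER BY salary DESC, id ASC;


Sorting by salary DESC, then id ASC for ties

6 rows:
Alice, 120000
Pete, 100000
Vic, 100000
Uma, 80000
Tina, 70000
Iris, 30000


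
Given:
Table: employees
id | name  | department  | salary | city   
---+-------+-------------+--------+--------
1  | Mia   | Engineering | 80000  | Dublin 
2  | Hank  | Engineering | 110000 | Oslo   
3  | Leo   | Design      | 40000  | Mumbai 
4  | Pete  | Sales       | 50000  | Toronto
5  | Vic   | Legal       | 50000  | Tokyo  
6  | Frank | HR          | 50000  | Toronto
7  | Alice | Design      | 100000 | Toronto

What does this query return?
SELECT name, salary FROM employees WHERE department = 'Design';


Filtering: department = 'Design'
Matching rows: 2

2 rows:
Leo, 40000
Alice, 100000


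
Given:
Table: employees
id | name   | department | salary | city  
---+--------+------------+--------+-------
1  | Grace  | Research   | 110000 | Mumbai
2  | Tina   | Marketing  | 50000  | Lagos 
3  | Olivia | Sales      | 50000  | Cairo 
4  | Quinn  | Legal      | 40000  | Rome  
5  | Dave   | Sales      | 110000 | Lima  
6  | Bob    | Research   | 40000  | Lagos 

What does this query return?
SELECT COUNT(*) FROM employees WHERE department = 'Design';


Counting rows where department = 'Design'


0


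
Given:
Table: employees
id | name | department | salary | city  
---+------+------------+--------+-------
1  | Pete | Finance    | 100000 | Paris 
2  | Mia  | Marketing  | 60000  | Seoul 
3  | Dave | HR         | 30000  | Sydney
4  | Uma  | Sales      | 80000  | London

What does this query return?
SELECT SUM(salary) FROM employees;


SUM(salary) = 100000 + 60000 + 30000 + 80000 = 270000

270000


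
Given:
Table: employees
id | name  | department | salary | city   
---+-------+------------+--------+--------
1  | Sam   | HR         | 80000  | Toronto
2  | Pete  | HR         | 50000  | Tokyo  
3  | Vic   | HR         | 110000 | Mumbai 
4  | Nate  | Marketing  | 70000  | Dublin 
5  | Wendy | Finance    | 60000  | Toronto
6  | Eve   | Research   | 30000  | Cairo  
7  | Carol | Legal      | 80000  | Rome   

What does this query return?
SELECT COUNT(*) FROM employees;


COUNT(*) counts all rows

7


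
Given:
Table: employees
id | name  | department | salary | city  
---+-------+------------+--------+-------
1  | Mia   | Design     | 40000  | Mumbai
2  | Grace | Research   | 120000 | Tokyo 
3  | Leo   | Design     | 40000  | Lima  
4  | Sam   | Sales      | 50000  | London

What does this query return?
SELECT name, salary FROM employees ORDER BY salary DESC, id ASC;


Sorting by salary DESC, then id ASC for ties

4 rows:
Grace, 120000
Sam, 50000
Mia, 40000
Leo, 40000


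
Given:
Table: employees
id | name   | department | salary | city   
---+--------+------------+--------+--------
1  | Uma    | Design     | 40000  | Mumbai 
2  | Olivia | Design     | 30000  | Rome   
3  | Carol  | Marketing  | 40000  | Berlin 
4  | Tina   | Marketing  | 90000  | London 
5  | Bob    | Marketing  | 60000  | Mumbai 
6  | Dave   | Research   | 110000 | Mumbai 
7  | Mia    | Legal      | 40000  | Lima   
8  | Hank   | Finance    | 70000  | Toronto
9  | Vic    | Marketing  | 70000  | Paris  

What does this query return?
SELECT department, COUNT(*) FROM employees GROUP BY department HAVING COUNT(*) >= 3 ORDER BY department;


Groups with count >= 3:
  Marketing: 4 -> PASS
  Design: 2 -> filtered out
  Finance: 1 -> filtered out
  Legal: 1 -> filtered out
  Research: 1 -> filtered out


1 groups:
Marketing, 4


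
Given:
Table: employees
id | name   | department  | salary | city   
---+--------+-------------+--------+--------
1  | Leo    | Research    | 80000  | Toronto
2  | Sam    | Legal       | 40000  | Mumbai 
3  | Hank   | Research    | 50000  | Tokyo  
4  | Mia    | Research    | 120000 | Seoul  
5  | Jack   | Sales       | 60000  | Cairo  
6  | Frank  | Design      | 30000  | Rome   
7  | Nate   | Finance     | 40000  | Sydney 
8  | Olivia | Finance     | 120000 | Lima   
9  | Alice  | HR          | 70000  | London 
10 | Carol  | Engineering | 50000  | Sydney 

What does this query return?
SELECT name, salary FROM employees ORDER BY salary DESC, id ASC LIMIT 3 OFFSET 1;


Sort by salary DESC (id ASC tiebreak), then skip 1 and take 3
Rows 2 through 4

3 rows:
Olivia, 120000
Leo, 80000
Alice, 70000


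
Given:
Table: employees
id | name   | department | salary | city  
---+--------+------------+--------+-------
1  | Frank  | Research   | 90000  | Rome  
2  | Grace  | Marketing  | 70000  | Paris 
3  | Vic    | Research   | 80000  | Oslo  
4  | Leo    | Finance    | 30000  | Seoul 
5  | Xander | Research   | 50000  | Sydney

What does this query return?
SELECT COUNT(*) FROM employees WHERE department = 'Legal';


Counting rows where department = 'Legal'


0


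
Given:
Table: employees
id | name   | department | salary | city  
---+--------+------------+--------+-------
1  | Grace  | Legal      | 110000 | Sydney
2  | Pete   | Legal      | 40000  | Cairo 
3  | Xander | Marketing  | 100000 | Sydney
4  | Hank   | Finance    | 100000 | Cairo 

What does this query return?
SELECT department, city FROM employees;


Projecting columns: department, city

4 rows:
Legal, Sydney
Legal, Cairo
Marketing, Sydney
Finance, Cairo


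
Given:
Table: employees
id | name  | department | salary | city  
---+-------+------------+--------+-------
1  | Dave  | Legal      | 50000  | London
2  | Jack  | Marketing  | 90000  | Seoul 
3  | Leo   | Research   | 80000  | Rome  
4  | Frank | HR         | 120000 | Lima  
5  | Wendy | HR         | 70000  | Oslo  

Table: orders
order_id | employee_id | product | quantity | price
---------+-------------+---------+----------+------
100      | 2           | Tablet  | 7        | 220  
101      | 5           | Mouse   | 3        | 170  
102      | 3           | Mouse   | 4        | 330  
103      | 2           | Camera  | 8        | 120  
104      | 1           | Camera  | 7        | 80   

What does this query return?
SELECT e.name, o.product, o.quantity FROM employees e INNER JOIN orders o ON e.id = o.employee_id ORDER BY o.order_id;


Joining employees.id = orders.employee_id:
  employee Jack (id=2) -> order Tablet
  employee Wendy (id=5) -> order Mouse
  employee Leo (id=3) -> order Mouse
  employee Jack (id=2) -> order Camera
  employee Dave (id=1) -> order Camera


5 rows:
Jack, Tablet, 7
Wendy, Mouse, 3
Leo, Mouse, 4
Jack, Camera, 8
Dave, Camera, 7


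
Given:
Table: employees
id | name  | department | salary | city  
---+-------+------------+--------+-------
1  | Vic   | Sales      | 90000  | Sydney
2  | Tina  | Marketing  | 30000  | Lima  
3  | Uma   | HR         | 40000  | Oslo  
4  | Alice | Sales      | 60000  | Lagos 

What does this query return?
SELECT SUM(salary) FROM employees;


SUM(salary) = 90000 + 30000 + 40000 + 60000 = 220000

220000


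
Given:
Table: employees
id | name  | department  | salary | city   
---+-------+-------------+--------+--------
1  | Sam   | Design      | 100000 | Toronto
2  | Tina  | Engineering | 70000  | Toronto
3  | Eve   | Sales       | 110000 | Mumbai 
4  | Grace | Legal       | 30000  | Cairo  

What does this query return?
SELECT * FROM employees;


SELECT * returns all 4 rows with all columns

4 rows:
1, Sam, Design, 100000, Toronto
2, Tina, Engineering, 70000, Toronto
3, Eve, Sales, 110000, Mumbai
4, Grace, Legal, 30000, Cairo


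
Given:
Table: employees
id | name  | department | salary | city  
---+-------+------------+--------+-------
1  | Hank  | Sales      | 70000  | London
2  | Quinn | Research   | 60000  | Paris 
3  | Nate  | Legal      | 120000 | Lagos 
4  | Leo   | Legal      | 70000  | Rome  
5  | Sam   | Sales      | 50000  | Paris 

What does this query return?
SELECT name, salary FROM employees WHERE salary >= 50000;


Filtering: salary >= 50000
Matching: 5 rows

5 rows:
Hank, 70000
Quinn, 60000
Nate, 120000
Leo, 70000
Sam, 50000


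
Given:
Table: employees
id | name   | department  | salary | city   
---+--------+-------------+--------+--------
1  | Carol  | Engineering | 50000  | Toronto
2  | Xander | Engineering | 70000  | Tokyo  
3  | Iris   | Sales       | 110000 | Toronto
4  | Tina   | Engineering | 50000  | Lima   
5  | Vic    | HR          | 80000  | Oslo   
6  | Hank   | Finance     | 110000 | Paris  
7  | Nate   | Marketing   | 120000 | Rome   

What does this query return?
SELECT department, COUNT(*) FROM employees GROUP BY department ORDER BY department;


Assigning each row to its department group:
  Carol -> Engineering
  Xander -> Engineering
  Iris -> Sales
  Tina -> Engineering
  Vic -> HR
  Hank -> Finance
  Nate -> Marketing


5 groups:
Engineering, 3
Finance, 1
HR, 1
Marketing, 1
Sales, 1


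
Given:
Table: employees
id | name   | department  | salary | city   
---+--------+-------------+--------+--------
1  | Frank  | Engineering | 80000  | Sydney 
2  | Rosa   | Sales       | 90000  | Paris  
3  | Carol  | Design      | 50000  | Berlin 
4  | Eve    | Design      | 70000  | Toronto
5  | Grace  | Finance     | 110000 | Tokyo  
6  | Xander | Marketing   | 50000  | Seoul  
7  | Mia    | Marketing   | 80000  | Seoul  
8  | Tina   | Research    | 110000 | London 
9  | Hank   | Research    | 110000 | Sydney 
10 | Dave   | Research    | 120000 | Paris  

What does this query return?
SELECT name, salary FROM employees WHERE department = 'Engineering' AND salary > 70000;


Filtering: department = 'Engineering' AND salary > 70000
Matching: 1 rows

1 rows:
Frank, 80000


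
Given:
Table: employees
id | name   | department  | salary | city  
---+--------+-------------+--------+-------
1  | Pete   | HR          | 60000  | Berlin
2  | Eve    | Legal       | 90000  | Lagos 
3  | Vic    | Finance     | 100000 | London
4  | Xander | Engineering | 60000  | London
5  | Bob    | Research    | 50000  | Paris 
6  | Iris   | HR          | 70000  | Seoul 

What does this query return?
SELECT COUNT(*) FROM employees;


COUNT(*) counts all rows

6


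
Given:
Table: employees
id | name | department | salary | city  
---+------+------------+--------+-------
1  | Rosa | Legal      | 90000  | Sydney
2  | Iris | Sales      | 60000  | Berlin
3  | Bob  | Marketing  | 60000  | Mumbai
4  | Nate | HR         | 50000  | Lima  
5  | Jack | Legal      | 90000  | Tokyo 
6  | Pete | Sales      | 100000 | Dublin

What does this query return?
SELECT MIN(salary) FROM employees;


Salaries: 90000, 60000, 60000, 50000, 90000, 100000
MIN = 50000

50000


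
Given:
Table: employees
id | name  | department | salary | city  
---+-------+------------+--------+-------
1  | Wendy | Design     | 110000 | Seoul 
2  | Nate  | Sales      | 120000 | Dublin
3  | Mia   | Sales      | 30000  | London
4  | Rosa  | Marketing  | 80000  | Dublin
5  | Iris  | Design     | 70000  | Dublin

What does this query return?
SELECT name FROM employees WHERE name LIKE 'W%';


LIKE 'W%' matches names starting with 'W'
Matching: 1

1 rows:
Wendy


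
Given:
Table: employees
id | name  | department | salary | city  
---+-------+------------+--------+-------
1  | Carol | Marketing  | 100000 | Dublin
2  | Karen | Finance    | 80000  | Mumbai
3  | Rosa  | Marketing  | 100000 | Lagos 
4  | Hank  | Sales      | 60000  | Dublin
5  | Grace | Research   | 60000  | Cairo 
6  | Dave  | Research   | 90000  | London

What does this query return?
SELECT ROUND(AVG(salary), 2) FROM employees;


SUM(salary) = 490000
COUNT = 6
ROUND(AVG, 2) = ROUND(490000 / 6, 2) = 81666.67

81666.67


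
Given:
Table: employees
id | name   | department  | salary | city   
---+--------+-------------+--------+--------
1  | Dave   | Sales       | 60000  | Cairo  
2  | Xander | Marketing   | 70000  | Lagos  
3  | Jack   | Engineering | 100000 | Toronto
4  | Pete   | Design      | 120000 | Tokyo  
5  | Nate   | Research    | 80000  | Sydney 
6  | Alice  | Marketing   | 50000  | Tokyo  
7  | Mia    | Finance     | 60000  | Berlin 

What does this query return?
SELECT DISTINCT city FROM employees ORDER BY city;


All 'city' values (row order): Cairo, Lagos, Toronto, Tokyo, Sydney, Tokyo, Berlin
Removing duplicates leaves 6 unique value(s).

6 values:
Berlin
Cairo
Lagos
Sydney
Tokyo
Toronto


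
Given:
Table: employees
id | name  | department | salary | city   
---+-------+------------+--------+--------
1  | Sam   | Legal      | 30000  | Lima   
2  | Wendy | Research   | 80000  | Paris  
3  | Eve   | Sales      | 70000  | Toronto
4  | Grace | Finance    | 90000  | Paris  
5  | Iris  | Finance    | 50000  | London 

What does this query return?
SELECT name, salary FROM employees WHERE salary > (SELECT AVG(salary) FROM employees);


Subquery: AVG(salary) = 64000.0
Filtering: salary > 64000.0
  Wendy (80000) -> MATCH
  Eve (70000) -> MATCH
  Grace (90000) -> MATCH


3 rows:
Wendy, 80000
Eve, 70000
Grace, 90000


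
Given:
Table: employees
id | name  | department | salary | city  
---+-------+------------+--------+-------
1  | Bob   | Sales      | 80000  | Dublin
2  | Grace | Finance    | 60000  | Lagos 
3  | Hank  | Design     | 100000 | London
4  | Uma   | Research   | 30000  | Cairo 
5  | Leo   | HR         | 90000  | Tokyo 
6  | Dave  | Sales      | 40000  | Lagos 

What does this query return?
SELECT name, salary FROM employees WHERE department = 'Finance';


Filtering: department = 'Finance'
Matching rows: 1

1 rows:
Grace, 60000


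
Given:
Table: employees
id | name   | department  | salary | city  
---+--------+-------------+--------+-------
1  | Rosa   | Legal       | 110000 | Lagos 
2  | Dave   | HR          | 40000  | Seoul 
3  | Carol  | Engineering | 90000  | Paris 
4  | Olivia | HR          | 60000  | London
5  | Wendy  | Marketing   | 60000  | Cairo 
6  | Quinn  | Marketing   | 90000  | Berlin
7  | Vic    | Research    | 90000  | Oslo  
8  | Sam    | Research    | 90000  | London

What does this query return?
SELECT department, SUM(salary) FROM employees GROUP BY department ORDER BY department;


Summing salary within each department:
  Engineering: 90000 = 90000
  HR: 40000 + 60000 = 100000
  Legal: 110000 = 110000
  Marketing: 60000 + 90000 = 150000
  Research: 90000 + 90000 = 180000


5 groups:
Engineering, 90000
HR, 100000
Legal, 110000
Marketing, 150000
Research, 180000


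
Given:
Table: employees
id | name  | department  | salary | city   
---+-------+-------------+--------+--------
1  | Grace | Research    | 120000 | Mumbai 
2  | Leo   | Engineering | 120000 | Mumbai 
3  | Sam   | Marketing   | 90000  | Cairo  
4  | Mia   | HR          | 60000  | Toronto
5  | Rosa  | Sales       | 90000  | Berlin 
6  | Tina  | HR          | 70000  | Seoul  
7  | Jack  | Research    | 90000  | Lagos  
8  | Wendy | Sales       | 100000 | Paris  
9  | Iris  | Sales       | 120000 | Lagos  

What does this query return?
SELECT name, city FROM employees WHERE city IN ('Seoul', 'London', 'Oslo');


Filtering: city IN ('Seoul', 'London', 'Oslo')
Matching: 1 rows

1 rows:
Tina, Seoul


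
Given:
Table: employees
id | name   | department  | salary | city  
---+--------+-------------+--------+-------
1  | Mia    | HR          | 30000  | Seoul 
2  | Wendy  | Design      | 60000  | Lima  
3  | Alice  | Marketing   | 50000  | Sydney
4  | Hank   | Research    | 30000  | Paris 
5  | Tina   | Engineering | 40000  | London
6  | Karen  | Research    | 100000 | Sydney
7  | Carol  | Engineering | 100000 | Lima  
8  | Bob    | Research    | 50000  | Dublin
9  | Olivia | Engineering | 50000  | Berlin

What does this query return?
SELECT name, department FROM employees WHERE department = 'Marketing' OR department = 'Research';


Filtering: department = 'Marketing' OR 'Research'
Matching: 4 rows

4 rows:
Alice, Marketing
Hank, Research
Karen, Research
Bob, Research


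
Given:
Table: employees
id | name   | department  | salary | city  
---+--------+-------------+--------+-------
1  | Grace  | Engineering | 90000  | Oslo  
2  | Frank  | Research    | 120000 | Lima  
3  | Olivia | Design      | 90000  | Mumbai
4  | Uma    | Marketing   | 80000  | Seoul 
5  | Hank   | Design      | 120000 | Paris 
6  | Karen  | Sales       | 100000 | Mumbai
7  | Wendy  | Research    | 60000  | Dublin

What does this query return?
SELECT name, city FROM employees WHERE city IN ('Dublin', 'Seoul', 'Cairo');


Filtering: city IN ('Dublin', 'Seoul', 'Cairo')
Matching: 2 rows

2 rows:
Uma, Seoul
Wendy, Dublin


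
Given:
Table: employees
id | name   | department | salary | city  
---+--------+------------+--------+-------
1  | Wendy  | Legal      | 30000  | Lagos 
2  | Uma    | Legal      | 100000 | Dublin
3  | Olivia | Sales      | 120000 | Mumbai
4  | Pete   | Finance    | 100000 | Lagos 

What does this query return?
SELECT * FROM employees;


SELECT * returns all 4 rows with all columns

4 rows:
1, Wendy, Legal, 30000, Lagos
2, Uma, Legal, 100000, Dublin
3, Olivia, Sales, 120000, Mumbai
4, Pete, Finance, 100000, Lagos


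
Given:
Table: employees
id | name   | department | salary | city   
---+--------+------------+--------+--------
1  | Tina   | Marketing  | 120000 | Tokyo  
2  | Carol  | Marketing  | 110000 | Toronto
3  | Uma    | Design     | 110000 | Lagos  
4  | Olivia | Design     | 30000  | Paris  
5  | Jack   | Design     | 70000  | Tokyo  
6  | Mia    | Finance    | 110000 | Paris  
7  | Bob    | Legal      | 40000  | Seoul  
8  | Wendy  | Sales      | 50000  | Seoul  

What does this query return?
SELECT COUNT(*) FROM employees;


COUNT(*) counts all rows

8


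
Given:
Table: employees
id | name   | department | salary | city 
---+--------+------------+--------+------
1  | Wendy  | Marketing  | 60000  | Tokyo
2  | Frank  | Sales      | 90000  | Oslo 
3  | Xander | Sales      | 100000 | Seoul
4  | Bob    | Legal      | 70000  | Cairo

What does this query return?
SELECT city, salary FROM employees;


Projecting columns: city, salary

4 rows:
Tokyo, 60000
Oslo, 90000
Seoul, 100000
Cairo, 70000


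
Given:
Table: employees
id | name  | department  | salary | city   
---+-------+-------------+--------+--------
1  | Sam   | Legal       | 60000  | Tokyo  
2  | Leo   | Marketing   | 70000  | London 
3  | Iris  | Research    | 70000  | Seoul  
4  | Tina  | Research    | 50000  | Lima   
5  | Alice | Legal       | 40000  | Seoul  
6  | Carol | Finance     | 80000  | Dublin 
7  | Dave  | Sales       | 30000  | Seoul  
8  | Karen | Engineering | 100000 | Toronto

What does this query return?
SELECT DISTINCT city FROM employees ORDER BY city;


All 'city' values (row order): Tokyo, London, Seoul, Lima, Seoul, Dublin, Seoul, Toronto
Removing duplicates leaves 6 unique value(s).

6 values:
Dublin
Lima
London
Seoul
Tokyo
Toronto


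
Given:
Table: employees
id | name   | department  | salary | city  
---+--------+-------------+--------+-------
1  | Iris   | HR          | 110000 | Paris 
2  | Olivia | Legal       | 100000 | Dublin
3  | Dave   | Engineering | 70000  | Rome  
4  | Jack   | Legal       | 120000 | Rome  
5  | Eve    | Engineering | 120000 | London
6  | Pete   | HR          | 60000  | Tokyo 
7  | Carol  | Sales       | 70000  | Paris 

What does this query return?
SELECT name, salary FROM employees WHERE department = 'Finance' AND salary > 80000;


Filtering: department = 'Finance' AND salary > 80000
Matching: 0 rows

Empty result set (0 rows)


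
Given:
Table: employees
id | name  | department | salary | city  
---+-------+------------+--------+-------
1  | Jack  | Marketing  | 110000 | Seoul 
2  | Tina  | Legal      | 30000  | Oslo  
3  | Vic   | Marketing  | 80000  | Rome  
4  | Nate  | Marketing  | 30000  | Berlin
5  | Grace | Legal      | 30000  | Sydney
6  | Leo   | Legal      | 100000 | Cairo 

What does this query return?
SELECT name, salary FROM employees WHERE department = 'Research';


Filtering: department = 'Research'
Matching rows: 0

Empty result set (0 rows)


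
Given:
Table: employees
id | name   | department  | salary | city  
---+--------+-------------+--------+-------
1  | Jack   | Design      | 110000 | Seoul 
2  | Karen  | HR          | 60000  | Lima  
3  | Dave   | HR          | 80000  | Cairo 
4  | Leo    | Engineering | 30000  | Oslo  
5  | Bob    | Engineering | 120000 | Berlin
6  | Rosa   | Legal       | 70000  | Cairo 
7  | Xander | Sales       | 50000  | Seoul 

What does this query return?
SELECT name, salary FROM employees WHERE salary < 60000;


Filtering: salary < 60000
Matching: 2 rows

2 rows:
Leo, 30000
Xander, 50000


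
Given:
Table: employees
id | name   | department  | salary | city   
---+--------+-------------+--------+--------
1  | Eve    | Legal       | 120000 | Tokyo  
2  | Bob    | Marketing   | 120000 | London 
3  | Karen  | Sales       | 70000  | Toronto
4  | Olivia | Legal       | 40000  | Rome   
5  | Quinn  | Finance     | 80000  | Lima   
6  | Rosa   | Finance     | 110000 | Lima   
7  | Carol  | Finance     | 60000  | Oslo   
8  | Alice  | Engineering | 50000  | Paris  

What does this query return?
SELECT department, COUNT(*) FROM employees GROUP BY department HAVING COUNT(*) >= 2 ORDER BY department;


Groups with count >= 2:
  Finance: 3 -> PASS
  Legal: 2 -> PASS
  Engineering: 1 -> filtered out
  Marketing: 1 -> filtered out
  Sales: 1 -> filtered out


2 groups:
Finance, 3
Legal, 2


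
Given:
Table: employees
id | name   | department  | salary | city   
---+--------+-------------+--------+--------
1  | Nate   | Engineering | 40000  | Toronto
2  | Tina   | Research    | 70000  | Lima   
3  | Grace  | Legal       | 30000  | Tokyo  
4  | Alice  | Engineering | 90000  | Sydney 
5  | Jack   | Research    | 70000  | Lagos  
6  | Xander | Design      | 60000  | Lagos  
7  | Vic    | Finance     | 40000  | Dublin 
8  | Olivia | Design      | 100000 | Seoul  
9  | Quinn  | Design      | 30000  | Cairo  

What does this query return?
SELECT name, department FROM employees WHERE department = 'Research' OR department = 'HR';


Filtering: department = 'Research' OR 'HR'
Matching: 2 rows

2 rows:
Tina, Research
Jack, Research


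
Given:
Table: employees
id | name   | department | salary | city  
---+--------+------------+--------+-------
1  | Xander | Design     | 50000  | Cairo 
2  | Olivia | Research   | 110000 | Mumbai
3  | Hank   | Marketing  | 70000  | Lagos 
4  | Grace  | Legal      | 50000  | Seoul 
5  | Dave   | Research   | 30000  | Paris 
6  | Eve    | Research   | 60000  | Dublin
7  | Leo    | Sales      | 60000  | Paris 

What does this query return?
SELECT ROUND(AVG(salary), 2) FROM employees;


SUM(salary) = 430000
COUNT = 7
ROUND(AVG, 2) = ROUND(430000 / 7, 2) = 61428.57

61428.57


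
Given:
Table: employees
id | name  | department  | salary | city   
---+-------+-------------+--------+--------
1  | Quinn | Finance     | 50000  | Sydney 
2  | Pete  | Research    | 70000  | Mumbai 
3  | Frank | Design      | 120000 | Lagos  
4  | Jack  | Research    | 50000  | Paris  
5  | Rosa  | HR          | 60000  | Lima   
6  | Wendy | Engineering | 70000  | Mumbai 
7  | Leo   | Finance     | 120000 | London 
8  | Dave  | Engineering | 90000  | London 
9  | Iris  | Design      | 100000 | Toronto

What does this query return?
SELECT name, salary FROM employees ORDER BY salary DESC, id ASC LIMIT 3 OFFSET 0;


Sort by salary DESC (id ASC tiebreak), then skip 0 and take 3
Rows 1 through 3

3 rows:
Frank, 120000
Leo, 120000
Iris, 100000


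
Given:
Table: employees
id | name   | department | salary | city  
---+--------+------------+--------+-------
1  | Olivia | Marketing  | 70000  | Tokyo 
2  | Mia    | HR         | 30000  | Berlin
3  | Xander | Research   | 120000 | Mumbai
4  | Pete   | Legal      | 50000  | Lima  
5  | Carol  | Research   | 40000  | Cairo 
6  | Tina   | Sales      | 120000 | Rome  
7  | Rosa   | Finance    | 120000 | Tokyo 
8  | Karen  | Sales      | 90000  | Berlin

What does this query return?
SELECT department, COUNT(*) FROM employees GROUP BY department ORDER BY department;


Assigning each row to its department group:
  Olivia -> Marketing
  Mia -> HR
  Xander -> Research
  Pete -> Legal
  Carol -> Research
  Tina -> Sales
  Rosa -> Finance
  Karen -> Sales


6 groups:
Finance, 1
HR, 1
Legal, 1
Marketing, 1
Research, 2
Sales, 2


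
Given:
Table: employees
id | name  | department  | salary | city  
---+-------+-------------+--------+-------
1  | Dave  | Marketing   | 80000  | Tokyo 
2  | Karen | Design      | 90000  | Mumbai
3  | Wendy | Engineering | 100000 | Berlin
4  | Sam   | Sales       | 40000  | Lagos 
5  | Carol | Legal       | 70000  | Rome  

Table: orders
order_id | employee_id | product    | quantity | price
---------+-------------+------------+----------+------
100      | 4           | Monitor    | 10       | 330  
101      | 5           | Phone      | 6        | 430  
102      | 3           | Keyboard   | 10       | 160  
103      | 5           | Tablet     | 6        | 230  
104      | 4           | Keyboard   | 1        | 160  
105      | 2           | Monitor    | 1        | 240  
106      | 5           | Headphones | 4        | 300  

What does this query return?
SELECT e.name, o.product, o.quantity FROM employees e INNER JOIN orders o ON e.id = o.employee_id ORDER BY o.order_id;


Joining employees.id = orders.employee_id:
  employee Sam (id=4) -> order Monitor
  employee Carol (id=5) -> order Phone
  employee Wendy (id=3) -> order Keyboard
  employee Carol (id=5) -> order Tablet
  employee Sam (id=4) -> order Keyboard
  employee Karen (id=2) -> order Monitor
  employee Carol (id=5) -> order Headphones


7 rows:
Sam, Monitor, 10
Carol, Phone, 6
Wendy, Keyboard, 10
Carol, Tablet, 6
Sam, Keyboard, 1
Karen, Monitor, 1
Carol, Headphones, 4
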